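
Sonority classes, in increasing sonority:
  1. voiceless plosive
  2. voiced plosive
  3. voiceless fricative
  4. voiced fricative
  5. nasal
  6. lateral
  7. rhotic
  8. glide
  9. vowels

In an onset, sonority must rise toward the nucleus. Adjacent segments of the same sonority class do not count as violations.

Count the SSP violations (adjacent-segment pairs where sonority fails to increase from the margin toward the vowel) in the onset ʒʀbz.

/ʒ/: voiced fricative = 4.
/ʀ/: rhotic = 7.
/b/: voiced plosive = 2.
/z/: voiced fricative = 4.
/ʒ/→/ʀ/: 4→7 (rises) — ok.
/ʀ/→/b/: 7→2 (does not rise) — violation.
/b/→/z/: 2→4 (rises) — ok.

1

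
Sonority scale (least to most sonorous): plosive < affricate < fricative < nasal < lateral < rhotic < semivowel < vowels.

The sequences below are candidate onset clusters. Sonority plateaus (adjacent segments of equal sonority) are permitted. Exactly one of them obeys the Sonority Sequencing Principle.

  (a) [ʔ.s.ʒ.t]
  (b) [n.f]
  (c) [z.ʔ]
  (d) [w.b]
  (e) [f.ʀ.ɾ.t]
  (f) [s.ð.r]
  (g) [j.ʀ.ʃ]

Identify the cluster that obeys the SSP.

f

(a) sonority 1-3-3-1: ill-formed.
(b) sonority 4-3: ill-formed.
(c) sonority 3-1: ill-formed.
(d) sonority 7-1: ill-formed.
(e) sonority 3-6-6-1: ill-formed.
(f) sonority 3-3-6: well-formed.
(g) sonority 7-6-3: ill-formed.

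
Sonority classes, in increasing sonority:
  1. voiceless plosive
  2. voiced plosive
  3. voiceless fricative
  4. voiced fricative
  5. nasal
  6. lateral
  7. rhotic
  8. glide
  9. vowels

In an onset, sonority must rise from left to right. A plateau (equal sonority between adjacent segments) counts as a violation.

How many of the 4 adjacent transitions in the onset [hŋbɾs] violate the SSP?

/h/ — voiceless fricative, sonority 3.
/ŋ/ — nasal, sonority 5.
/b/ — voiced plosive, sonority 2.
/ɾ/ — rhotic, sonority 7.
/s/ — voiceless fricative, sonority 3.
/h/→/ŋ/: 3→5 (rises) — ok.
/ŋ/→/b/: 5→2 (does not rise) — violation.
/b/→/ɾ/: 2→7 (rises) — ok.
/ɾ/→/s/: 7→3 (does not rise) — violation.

2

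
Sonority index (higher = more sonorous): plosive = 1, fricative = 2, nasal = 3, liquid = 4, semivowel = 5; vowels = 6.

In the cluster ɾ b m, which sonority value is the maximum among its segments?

4

/ɾ/ is a liquid (sonority 4).
/b/ is a plosive (sonority 1).
/m/ is a nasal (sonority 3).
The maximum is 4.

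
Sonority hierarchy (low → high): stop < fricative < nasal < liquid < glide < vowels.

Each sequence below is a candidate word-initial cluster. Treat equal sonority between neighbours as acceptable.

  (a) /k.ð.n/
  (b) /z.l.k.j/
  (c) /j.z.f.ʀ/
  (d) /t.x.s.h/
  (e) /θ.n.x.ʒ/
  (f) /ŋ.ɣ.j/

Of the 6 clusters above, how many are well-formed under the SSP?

2

(a) /k.ð.n/: profile 1-2-3 — obeys.
(b) /z.l.k.j/: profile 2-4-1-5 — violates.
(c) /j.z.f.ʀ/: profile 5-2-2-4 — violates.
(d) /t.x.s.h/: profile 1-2-2-2 — obeys.
(e) /θ.n.x.ʒ/: profile 2-3-2-2 — violates.
(f) /ŋ.ɣ.j/: profile 3-2-5 — violates.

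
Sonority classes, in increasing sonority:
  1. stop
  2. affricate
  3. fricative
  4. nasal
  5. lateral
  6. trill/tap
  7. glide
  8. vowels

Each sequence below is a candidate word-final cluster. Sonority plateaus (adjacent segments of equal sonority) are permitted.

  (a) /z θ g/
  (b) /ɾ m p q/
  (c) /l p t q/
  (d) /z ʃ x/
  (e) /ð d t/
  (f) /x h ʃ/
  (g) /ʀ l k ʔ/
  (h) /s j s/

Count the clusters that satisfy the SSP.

7

(a) /z θ g/: profile 3-3-1 — obeys.
(b) /ɾ m p q/: profile 6-4-1-1 — obeys.
(c) /l p t q/: profile 5-1-1-1 — obeys.
(d) /z ʃ x/: profile 3-3-3 — obeys.
(e) /ð d t/: profile 3-1-1 — obeys.
(f) /x h ʃ/: profile 3-3-3 — obeys.
(g) /ʀ l k ʔ/: profile 6-5-1-1 — obeys.
(h) /s j s/: profile 3-7-3 — violates.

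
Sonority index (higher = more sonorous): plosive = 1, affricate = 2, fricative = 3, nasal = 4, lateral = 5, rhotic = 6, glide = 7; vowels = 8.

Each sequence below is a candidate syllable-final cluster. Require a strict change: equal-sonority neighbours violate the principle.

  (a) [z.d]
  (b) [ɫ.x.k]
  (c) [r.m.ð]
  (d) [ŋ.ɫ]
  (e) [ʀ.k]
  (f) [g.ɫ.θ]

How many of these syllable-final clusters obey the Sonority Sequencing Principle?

4

(a) [z.d]: profile 3-1 — obeys.
(b) [ɫ.x.k]: profile 5-3-1 — obeys.
(c) [r.m.ð]: profile 6-4-3 — obeys.
(d) [ŋ.ɫ]: profile 4-5 — violates.
(e) [ʀ.k]: profile 6-1 — obeys.
(f) [g.ɫ.θ]: profile 1-5-3 — violates.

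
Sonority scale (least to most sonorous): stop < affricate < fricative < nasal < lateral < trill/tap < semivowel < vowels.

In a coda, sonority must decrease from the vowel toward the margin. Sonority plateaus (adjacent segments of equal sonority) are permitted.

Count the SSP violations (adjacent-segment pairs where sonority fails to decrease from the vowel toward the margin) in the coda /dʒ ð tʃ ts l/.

2

/dʒ/ is an affricate (sonority 2).
/ð/ is a fricative (sonority 3).
/tʃ/ is an affricate (sonority 2).
/ts/ is an affricate (sonority 2).
/l/ is a lateral (sonority 5).
/dʒ/→/ð/: 2→3 (does not fall) — violation.
/ð/→/tʃ/: 3→2 (falls) — ok.
/tʃ/→/ts/: 2→2 (plateau, allowed) — ok.
/ts/→/l/: 2→5 (does not fall) — violation.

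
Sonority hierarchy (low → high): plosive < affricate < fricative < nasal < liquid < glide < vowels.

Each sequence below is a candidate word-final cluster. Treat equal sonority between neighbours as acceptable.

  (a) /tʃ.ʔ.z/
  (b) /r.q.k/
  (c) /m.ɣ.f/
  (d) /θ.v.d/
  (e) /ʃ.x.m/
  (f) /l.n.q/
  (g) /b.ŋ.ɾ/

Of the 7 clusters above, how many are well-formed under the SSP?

(a) 2-1-3 → violates
(b) 5-1-1 → obeys
(c) 4-3-3 → obeys
(d) 3-3-1 → obeys
(e) 3-3-4 → violates
(f) 5-4-1 → obeys
(g) 1-4-5 → violates

4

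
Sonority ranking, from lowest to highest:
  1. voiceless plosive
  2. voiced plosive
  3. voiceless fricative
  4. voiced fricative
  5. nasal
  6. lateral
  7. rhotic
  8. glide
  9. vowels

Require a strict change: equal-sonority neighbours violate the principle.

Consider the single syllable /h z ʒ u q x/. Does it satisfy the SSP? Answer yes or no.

no

Onset: /h/ is a voiceless fricative (sonority 3), /z/ is a voiced fricative (sonority 4), /ʒ/ is a voiced fricative (sonority 4); then the nucleus /u/ (sonority 9).
Onset profile 3-4-4-9 — does not strictly rise throughout.
Coda: /q/ is a voiceless plosive (sonority 1), /x/ is a voiceless fricative (sonority 3).
Coda profile 9-1-3 — does not strictly fall throughout.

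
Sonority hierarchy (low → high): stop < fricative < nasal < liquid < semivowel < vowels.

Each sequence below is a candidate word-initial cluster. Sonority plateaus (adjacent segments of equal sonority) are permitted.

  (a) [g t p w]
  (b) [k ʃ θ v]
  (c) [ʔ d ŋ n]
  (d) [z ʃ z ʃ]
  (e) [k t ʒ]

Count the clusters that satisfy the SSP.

(a) sonority 1-1-1-5: well-formed.
(b) sonority 1-2-2-2: well-formed.
(c) sonority 1-1-3-3: well-formed.
(d) sonority 2-2-2-2: well-formed.
(e) sonority 1-1-2: well-formed.

5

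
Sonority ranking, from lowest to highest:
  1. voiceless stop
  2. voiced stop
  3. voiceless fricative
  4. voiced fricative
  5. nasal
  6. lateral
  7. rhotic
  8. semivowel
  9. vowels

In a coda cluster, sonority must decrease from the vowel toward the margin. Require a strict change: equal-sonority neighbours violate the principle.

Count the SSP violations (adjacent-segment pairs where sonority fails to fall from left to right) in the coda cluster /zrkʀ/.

2

/z/ is a voiced fricative (sonority 4).
/r/ is a rhotic (sonority 7).
/k/ is a voiceless stop (sonority 1).
/ʀ/ is a rhotic (sonority 7).
/z/→/r/: 4→7 (does not fall) — violation.
/r/→/k/: 7→1 (falls) — ok.
/k/→/ʀ/: 1→7 (does not fall) — violation.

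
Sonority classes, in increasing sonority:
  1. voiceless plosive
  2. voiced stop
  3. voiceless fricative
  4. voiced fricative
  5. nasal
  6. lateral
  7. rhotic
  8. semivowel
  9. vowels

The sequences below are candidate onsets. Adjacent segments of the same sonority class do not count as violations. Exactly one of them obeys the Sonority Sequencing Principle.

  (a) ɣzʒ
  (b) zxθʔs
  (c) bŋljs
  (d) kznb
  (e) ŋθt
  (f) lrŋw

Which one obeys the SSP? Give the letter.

(a) ɣzʒ: profile 4-4-4 — obeys.
(b) zxθʔs: profile 4-3-3-1-3 — violates.
(c) bŋljs: profile 2-5-6-8-3 — violates.
(d) kznb: profile 1-4-5-2 — violates.
(e) ŋθt: profile 5-3-1 — violates.
(f) lrŋw: profile 6-7-5-8 — violates.

a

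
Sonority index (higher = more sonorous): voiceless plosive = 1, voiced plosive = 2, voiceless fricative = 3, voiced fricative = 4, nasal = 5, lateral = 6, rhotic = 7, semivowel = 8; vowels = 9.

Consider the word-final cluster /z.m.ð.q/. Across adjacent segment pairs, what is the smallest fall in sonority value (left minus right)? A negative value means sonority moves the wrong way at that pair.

/z/: voiced fricative = 4.
/m/: nasal = 5.
/ð/: voiced fricative = 4.
/q/: voiceless plosive = 1.
/z/→/m/: change -1.
/m/→/ð/: change +1.
/ð/→/q/: change +3.
Minimum = -1.

-1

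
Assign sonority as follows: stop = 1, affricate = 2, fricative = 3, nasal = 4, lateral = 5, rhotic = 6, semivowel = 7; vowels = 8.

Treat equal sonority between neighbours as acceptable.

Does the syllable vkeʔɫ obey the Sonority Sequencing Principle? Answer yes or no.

Onset: /v/ is a fricative (sonority 3), /k/ is a stop (sonority 1); then the nucleus /e/ (sonority 8).
Onset profile 3-1-8 — does not rise throughout.
Coda: /ʔ/ is a stop (sonority 1), /ɫ/ is a lateral (sonority 5).
Coda profile 8-1-5 — does not fall throughout.

no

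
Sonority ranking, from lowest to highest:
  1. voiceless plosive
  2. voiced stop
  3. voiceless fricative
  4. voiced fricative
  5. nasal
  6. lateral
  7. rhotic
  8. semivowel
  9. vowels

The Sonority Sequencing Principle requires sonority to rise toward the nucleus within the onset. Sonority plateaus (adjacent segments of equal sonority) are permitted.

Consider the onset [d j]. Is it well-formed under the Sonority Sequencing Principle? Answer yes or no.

yes

/d/ — voiced stop, sonority 2.
/j/ — semivowel, sonority 8.
The profile 2-8 strictly rises, so the onset satisfies the SSP.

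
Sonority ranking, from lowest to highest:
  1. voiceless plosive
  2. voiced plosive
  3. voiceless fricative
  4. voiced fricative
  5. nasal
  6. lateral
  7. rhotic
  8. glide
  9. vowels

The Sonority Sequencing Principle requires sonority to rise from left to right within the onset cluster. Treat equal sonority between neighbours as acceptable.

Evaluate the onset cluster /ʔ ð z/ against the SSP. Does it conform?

/ʔ/ is a voiceless plosive (sonority 1).
/ð/ is a voiced fricative (sonority 4).
/z/ is a voiced fricative (sonority 4).
The profile 1-4-4 is non-decreasing (plateaus allowed), so the onset cluster satisfies the SSP.

yes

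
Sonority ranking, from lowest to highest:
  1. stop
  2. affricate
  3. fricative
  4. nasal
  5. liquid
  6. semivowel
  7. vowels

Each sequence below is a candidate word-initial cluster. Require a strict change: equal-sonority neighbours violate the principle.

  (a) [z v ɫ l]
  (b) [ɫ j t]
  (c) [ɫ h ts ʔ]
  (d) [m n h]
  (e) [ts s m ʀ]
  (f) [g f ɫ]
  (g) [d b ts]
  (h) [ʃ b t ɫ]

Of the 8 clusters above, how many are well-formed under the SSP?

(a) [z v ɫ l]: profile 3-3-5-5 — violates.
(b) [ɫ j t]: profile 5-6-1 — violates.
(c) [ɫ h ts ʔ]: profile 5-3-2-1 — violates.
(d) [m n h]: profile 4-4-3 — violates.
(e) [ts s m ʀ]: profile 2-3-4-5 — obeys.
(f) [g f ɫ]: profile 1-3-5 — obeys.
(g) [d b ts]: profile 1-1-2 — violates.
(h) [ʃ b t ɫ]: profile 3-1-1-5 — violates.

2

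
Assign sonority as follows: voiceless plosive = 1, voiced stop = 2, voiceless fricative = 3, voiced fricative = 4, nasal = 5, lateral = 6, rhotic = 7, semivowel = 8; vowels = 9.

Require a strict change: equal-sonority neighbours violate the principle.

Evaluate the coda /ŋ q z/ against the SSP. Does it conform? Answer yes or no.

no

/ŋ/: nasal = 5.
/q/: voiceless plosive = 1.
/z/: voiced fricative = 4.
The profile is 5-1-4. Between /q/ (1) and /z/ (4) sonority does not fall, so the cluster violates the SSP.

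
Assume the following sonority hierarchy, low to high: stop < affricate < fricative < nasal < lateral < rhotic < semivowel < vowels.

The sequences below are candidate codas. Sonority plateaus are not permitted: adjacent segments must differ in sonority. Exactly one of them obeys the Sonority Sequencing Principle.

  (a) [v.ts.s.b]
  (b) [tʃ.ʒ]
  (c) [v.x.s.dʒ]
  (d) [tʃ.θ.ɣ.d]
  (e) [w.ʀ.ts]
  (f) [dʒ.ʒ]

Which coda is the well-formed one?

(a) 3-2-3-1 → violates
(b) 2-3 → violates
(c) 3-3-3-2 → violates
(d) 2-3-3-1 → violates
(e) 7-6-2 → obeys
(f) 2-3 → violates

e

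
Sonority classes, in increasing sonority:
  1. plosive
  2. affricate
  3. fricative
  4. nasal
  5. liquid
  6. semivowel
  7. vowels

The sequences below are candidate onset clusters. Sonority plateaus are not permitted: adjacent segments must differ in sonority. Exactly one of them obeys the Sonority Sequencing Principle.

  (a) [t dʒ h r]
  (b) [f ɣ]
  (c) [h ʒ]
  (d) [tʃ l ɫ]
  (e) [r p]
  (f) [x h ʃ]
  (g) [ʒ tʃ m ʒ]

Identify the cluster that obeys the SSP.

(a) sonority 1-2-3-5: well-formed.
(b) sonority 3-3: ill-formed.
(c) sonority 3-3: ill-formed.
(d) sonority 2-5-5: ill-formed.
(e) sonority 5-1: ill-formed.
(f) sonority 3-3-3: ill-formed.
(g) sonority 3-2-4-3: ill-formed.

a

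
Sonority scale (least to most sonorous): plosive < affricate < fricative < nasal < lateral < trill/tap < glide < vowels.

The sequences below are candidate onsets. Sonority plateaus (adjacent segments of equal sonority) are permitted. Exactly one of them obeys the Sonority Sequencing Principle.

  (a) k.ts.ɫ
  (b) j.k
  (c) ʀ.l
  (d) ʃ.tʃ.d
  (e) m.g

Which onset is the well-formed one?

(a) sonority 1-2-5: well-formed.
(b) sonority 7-1: ill-formed.
(c) sonority 6-5: ill-formed.
(d) sonority 3-2-1: ill-formed.
(e) sonority 4-1: ill-formed.

a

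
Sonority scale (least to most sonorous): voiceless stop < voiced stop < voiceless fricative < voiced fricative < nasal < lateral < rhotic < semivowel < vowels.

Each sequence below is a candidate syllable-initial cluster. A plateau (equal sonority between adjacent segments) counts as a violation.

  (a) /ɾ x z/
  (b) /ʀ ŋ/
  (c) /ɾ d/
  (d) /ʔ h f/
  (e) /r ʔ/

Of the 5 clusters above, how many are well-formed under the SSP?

(a) 7-3-4 → violates
(b) 7-5 → violates
(c) 7-2 → violates
(d) 1-3-3 → violates
(e) 7-1 → violates

0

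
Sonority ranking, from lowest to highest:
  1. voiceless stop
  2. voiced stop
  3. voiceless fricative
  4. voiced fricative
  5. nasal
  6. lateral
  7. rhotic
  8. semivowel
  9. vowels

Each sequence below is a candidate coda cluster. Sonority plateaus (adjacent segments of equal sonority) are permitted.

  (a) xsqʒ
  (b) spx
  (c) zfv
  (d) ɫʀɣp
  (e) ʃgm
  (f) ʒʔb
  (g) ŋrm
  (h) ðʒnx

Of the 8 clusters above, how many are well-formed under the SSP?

(a) xsqʒ: profile 3-3-1-4 — violates.
(b) spx: profile 3-1-3 — violates.
(c) zfv: profile 4-3-4 — violates.
(d) ɫʀɣp: profile 6-7-4-1 — violates.
(e) ʃgm: profile 3-2-5 — violates.
(f) ʒʔb: profile 4-1-2 — violates.
(g) ŋrm: profile 5-7-5 — violates.
(h) ðʒnx: profile 4-4-5-3 — violates.

0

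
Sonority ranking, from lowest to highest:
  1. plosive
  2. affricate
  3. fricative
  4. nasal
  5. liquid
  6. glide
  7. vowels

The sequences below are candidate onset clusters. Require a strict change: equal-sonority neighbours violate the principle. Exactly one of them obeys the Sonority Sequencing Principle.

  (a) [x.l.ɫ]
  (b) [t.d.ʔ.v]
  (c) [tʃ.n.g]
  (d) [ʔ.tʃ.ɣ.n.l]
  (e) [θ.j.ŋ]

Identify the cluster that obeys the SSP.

d

(a) sonority 3-5-5: ill-formed.
(b) sonority 1-1-1-3: ill-formed.
(c) sonority 2-4-1: ill-formed.
(d) sonority 1-2-3-4-5: well-formed.
(e) sonority 3-6-4: ill-formed.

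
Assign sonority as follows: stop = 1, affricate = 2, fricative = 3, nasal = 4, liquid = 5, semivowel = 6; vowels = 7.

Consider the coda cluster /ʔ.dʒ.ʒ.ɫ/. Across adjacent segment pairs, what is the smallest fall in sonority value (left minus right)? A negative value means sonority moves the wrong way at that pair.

/ʔ/ — stop, sonority 1.
/dʒ/ — affricate, sonority 2.
/ʒ/ — fricative, sonority 3.
/ɫ/ — liquid, sonority 5.
/ʔ/→/dʒ/: change -1.
/dʒ/→/ʒ/: change -1.
/ʒ/→/ɫ/: change -2.
Minimum = -2.

-2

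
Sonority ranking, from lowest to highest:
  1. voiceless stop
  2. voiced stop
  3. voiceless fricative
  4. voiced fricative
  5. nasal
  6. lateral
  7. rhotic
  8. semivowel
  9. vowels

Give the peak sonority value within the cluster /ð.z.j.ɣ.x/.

/ð/ is a voiced fricative (sonority 4).
/z/ is a voiced fricative (sonority 4).
/j/ is a semivowel (sonority 8).
/ɣ/ is a voiced fricative (sonority 4).
/x/ is a voiceless fricative (sonority 3).
The maximum is 8.

8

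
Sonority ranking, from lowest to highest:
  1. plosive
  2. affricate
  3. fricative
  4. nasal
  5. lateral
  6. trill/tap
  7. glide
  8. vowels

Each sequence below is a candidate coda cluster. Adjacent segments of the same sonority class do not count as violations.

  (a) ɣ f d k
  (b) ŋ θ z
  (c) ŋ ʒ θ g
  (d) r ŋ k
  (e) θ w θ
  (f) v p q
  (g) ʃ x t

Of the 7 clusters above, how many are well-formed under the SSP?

(a) sonority 3-3-1-1: well-formed.
(b) sonority 4-3-3: well-formed.
(c) sonority 4-3-3-1: well-formed.
(d) sonority 6-4-1: well-formed.
(e) sonority 3-7-3: ill-formed.
(f) sonority 3-1-1: well-formed.
(g) sonority 3-3-1: well-formed.

6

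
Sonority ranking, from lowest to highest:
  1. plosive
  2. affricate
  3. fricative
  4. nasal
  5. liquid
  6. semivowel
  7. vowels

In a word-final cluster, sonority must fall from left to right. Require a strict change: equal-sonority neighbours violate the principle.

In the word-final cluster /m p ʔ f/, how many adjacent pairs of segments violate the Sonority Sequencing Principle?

/m/ is a nasal (sonority 4).
/p/ is a plosive (sonority 1).
/ʔ/ is a plosive (sonority 1).
/f/ is a fricative (sonority 3).
/m/→/p/: 4→1 (falls) — ok.
/p/→/ʔ/: 1→1 (plateau) — violation.
/ʔ/→/f/: 1→3 (does not fall) — violation.

2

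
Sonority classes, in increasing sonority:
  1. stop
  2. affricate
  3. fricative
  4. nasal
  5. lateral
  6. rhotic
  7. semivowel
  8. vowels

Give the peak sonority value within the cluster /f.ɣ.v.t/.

/f/ — fricative, sonority 3.
/ɣ/ — fricative, sonority 3.
/v/ — fricative, sonority 3.
/t/ — stop, sonority 1.
The maximum is 3.

3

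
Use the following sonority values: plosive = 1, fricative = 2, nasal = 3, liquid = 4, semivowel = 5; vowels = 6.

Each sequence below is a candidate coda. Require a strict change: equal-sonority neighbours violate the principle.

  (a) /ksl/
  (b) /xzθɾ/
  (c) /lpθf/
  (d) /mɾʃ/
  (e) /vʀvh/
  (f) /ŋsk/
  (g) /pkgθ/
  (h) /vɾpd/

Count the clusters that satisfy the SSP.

1

(a) 1-2-4 → violates
(b) 2-2-2-4 → violates
(c) 4-1-2-2 → violates
(d) 3-4-2 → violates
(e) 2-4-2-2 → violates
(f) 3-2-1 → obeys
(g) 1-1-1-2 → violates
(h) 2-4-1-1 → violates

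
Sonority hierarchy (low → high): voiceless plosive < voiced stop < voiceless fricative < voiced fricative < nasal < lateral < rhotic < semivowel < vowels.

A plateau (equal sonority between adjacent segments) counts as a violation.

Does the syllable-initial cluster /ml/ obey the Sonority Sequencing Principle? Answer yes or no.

/m/: nasal = 5.
/l/: lateral = 6.
The profile 5-6 strictly rises, so the syllable-initial cluster satisfies the SSP.

yes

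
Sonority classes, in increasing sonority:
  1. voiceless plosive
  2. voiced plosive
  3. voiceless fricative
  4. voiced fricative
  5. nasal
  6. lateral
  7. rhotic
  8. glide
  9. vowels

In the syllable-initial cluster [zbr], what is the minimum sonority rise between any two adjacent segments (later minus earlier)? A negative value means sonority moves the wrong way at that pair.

-2

/z/ is a voiced fricative (sonority 4).
/b/ is a voiced plosive (sonority 2).
/r/ is a rhotic (sonority 7).
/z/→/b/: change -2.
/b/→/r/: change +5.
Minimum = -2.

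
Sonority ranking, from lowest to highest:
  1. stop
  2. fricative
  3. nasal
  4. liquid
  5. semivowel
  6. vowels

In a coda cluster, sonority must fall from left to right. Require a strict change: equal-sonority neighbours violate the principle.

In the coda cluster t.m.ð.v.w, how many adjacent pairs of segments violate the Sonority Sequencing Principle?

/t/ — stop, sonority 1.
/m/ — nasal, sonority 3.
/ð/ — fricative, sonority 2.
/v/ — fricative, sonority 2.
/w/ — semivowel, sonority 5.
/t/→/m/: 1→3 (does not fall) — violation.
/m/→/ð/: 3→2 (falls) — ok.
/ð/→/v/: 2→2 (plateau) — violation.
/v/→/w/: 2→5 (does not fall) — violation.

3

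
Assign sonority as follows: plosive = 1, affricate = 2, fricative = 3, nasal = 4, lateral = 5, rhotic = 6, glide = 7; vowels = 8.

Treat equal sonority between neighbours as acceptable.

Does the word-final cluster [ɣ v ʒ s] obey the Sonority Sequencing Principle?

/ɣ/ is a fricative (sonority 3).
/v/ is a fricative (sonority 3).
/ʒ/ is a fricative (sonority 3).
/s/ is a fricative (sonority 3).
The profile 3-3-3-3 is non-increasing (plateaus allowed), so the word-final cluster satisfies the SSP.

yes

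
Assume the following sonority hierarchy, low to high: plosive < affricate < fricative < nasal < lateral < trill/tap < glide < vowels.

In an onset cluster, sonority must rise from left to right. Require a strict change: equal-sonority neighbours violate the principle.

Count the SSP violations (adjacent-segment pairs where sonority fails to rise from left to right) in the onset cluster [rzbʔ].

/r/ is a trill/tap (sonority 6).
/z/ is a fricative (sonority 3).
/b/ is a plosive (sonority 1).
/ʔ/ is a plosive (sonority 1).
/r/→/z/: 6→3 (does not rise) — violation.
/z/→/b/: 3→1 (does not rise) — violation.
/b/→/ʔ/: 1→1 (plateau) — violation.

3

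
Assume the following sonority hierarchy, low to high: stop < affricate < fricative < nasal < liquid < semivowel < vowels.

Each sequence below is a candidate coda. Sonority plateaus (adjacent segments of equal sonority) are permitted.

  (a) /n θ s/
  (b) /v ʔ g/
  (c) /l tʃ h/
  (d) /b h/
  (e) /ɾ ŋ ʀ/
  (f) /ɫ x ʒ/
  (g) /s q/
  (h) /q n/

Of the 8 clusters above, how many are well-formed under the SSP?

4

(a) 4-3-3 → obeys
(b) 3-1-1 → obeys
(c) 5-2-3 → violates
(d) 1-3 → violates
(e) 5-4-5 → violates
(f) 5-3-3 → obeys
(g) 3-1 → obeys
(h) 1-4 → violates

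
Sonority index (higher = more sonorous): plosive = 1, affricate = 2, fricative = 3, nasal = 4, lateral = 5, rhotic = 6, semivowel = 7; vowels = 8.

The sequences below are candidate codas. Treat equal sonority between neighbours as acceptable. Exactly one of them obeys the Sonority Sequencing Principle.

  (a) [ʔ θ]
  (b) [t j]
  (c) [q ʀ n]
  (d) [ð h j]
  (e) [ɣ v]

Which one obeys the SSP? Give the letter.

(a) 1-3 → violates
(b) 1-7 → violates
(c) 1-6-4 → violates
(d) 3-3-7 → violates
(e) 3-3 → obeys

e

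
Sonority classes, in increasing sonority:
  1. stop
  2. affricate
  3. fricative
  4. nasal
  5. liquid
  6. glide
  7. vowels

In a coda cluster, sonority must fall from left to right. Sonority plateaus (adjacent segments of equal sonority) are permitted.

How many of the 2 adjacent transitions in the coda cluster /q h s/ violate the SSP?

/q/ is a stop (sonority 1).
/h/ is a fricative (sonority 3).
/s/ is a fricative (sonority 3).
/q/→/h/: 1→3 (does not fall) — violation.
/h/→/s/: 3→3 (plateau, allowed) — ok.

1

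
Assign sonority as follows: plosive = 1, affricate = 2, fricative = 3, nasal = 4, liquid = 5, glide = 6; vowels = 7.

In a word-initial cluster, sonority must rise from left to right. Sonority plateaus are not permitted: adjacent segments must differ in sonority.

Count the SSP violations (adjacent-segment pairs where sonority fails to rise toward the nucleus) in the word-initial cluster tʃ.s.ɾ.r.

/tʃ/ is an affricate (sonority 2).
/s/ is a fricative (sonority 3).
/ɾ/ is a liquid (sonority 5).
/r/ is a liquid (sonority 5).
/tʃ/→/s/: 2→3 (rises) — ok.
/s/→/ɾ/: 3→5 (rises) — ok.
/ɾ/→/r/: 5→5 (plateau) — violation.

1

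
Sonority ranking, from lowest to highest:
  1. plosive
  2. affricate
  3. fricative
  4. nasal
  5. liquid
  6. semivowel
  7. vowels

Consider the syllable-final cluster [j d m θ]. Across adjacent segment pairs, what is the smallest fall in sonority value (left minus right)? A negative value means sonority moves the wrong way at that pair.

-3

/j/ — semivowel, sonority 6.
/d/ — plosive, sonority 1.
/m/ — nasal, sonority 4.
/θ/ — fricative, sonority 3.
/j/→/d/: change +5.
/d/→/m/: change -3.
/m/→/θ/: change +1.
Minimum = -3.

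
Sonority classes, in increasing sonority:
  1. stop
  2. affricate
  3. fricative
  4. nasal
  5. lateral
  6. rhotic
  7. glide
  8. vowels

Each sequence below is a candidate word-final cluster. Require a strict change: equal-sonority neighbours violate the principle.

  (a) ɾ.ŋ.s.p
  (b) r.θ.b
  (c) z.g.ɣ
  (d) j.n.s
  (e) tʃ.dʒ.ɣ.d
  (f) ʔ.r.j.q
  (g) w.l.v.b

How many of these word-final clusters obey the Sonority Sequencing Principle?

4

(a) sonority 6-4-3-1: well-formed.
(b) sonority 6-3-1: well-formed.
(c) sonority 3-1-3: ill-formed.
(d) sonority 7-4-3: well-formed.
(e) sonority 2-2-3-1: ill-formed.
(f) sonority 1-6-7-1: ill-formed.
(g) sonority 7-5-3-1: well-formed.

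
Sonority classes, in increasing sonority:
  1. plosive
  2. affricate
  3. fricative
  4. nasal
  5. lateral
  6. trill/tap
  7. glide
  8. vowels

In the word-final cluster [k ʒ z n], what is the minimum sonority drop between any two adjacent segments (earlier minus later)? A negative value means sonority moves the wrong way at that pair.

/k/ is a plosive (sonority 1).
/ʒ/ is a fricative (sonority 3).
/z/ is a fricative (sonority 3).
/n/ is a nasal (sonority 4).
/k/→/ʒ/: change -2.
/ʒ/→/z/: change +0.
/z/→/n/: change -1.
Minimum = -2.

-2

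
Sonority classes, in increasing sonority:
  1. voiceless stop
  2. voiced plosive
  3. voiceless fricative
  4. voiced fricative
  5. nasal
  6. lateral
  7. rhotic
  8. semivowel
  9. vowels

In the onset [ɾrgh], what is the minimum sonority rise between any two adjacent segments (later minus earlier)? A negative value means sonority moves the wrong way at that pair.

-5

/ɾ/ is a rhotic (sonority 7).
/r/ is a rhotic (sonority 7).
/g/ is a voiced plosive (sonority 2).
/h/ is a voiceless fricative (sonority 3).
/ɾ/→/r/: change +0.
/r/→/g/: change -5.
/g/→/h/: change +1.
Minimum = -5.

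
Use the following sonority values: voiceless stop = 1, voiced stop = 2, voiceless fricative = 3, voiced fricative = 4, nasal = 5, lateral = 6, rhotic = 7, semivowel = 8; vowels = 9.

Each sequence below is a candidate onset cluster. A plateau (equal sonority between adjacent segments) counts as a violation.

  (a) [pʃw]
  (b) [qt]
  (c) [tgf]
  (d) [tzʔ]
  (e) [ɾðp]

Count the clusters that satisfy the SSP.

2

(a) sonority 1-3-8: well-formed.
(b) sonority 1-1: ill-formed.
(c) sonority 1-2-3: well-formed.
(d) sonority 1-4-1: ill-formed.
(e) sonority 7-4-1: ill-formed.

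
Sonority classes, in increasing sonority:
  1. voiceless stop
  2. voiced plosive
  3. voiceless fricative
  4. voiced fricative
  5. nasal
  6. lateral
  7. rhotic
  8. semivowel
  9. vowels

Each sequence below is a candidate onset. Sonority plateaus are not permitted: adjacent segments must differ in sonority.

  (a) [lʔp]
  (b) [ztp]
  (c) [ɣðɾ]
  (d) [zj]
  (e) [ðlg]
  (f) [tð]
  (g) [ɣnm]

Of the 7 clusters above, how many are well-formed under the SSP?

2

(a) sonority 6-1-1: ill-formed.
(b) sonority 4-1-1: ill-formed.
(c) sonority 4-4-7: ill-formed.
(d) sonority 4-8: well-formed.
(e) sonority 4-6-2: ill-formed.
(f) sonority 1-4: well-formed.
(g) sonority 4-5-5: ill-formed.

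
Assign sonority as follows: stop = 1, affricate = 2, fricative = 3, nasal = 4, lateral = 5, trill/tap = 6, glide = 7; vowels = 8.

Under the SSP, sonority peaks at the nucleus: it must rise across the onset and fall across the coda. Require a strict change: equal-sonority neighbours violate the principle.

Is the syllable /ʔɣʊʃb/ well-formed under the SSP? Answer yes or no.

yes

Onset: /ʔ/ is a stop (sonority 1), /ɣ/ is a fricative (sonority 3); then the nucleus /ʊ/ (sonority 8).
Onset profile 1-3-8 — rises to the nucleus.
Coda: /ʃ/ is a fricative (sonority 3), /b/ is a stop (sonority 1).
Coda profile 8-3-1 — falls from the nucleus.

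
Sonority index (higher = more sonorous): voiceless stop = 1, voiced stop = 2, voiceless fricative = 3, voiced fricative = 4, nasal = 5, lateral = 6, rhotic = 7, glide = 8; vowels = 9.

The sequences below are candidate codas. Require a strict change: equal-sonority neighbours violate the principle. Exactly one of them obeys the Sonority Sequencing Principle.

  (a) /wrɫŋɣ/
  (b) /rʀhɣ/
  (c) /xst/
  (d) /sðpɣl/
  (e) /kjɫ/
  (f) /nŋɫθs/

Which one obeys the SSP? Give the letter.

(a) 8-7-6-5-4 → obeys
(b) 7-7-3-4 → violates
(c) 3-3-1 → violates
(d) 3-4-1-4-6 → violates
(e) 1-8-6 → violates
(f) 5-5-6-3-3 → violates

a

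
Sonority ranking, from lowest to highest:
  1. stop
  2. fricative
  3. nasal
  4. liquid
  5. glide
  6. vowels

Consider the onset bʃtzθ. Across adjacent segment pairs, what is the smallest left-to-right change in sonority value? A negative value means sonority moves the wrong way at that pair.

-1

/b/ — stop, sonority 1.
/ʃ/ — fricative, sonority 2.
/t/ — stop, sonority 1.
/z/ — fricative, sonority 2.
/θ/ — fricative, sonority 2.
/b/→/ʃ/: change +1.
/ʃ/→/t/: change -1.
/t/→/z/: change +1.
/z/→/θ/: change +0.
Minimum = -1.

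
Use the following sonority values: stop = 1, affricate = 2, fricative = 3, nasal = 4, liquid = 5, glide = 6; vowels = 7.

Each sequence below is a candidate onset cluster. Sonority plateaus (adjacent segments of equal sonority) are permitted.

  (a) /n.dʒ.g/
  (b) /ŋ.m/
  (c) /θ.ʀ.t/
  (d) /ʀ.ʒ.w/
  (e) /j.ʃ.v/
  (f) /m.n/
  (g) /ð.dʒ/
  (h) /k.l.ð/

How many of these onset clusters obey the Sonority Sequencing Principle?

(a) /n.dʒ.g/: profile 4-2-1 — violates.
(b) /ŋ.m/: profile 4-4 — obeys.
(c) /θ.ʀ.t/: profile 3-5-1 — violates.
(d) /ʀ.ʒ.w/: profile 5-3-6 — violates.
(e) /j.ʃ.v/: profile 6-3-3 — violates.
(f) /m.n/: profile 4-4 — obeys.
(g) /ð.dʒ/: profile 3-2 — violates.
(h) /k.l.ð/: profile 1-5-3 — violates.

2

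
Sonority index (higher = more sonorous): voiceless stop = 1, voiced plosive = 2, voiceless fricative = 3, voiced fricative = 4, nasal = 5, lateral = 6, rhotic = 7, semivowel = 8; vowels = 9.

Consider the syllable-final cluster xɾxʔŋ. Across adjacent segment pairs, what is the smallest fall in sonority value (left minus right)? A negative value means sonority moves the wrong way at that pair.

-4

/x/: voiceless fricative = 3.
/ɾ/: rhotic = 7.
/x/: voiceless fricative = 3.
/ʔ/: voiceless stop = 1.
/ŋ/: nasal = 5.
/x/→/ɾ/: change -4.
/ɾ/→/x/: change +4.
/x/→/ʔ/: change +2.
/ʔ/→/ŋ/: change -4.
Minimum = -4.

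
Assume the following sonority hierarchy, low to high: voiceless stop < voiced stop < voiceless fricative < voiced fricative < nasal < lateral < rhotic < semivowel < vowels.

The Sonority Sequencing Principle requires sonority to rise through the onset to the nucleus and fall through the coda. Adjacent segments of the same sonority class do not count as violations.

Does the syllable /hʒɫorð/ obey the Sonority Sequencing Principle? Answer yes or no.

Onset: /h/ is a voiceless fricative (sonority 3), /ʒ/ is a voiced fricative (sonority 4), /ɫ/ is a lateral (sonority 6); then the nucleus /o/ (sonority 9).
Onset profile 3-4-6-9 — rises to the nucleus.
Coda: /r/ is a rhotic (sonority 7), /ð/ is a voiced fricative (sonority 4).
Coda profile 9-7-4 — falls from the nucleus.

yes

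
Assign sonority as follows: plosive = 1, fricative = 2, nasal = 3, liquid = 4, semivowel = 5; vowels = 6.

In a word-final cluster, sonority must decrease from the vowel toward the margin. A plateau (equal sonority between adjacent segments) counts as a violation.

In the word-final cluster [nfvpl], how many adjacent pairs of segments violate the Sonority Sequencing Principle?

2

/n/: nasal = 3.
/f/: fricative = 2.
/v/: fricative = 2.
/p/: plosive = 1.
/l/: liquid = 4.
/n/→/f/: 3→2 (falls) — ok.
/f/→/v/: 2→2 (plateau) — violation.
/v/→/p/: 2→1 (falls) — ok.
/p/→/l/: 1→4 (does not fall) — violation.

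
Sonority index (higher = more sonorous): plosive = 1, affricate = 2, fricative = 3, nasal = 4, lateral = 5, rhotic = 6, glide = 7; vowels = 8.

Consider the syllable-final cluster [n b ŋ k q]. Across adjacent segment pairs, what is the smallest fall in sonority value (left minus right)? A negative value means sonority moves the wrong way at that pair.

/n/: nasal = 4.
/b/: plosive = 1.
/ŋ/: nasal = 4.
/k/: plosive = 1.
/q/: plosive = 1.
/n/→/b/: change +3.
/b/→/ŋ/: change -3.
/ŋ/→/k/: change +3.
/k/→/q/: change +0.
Minimum = -3.

-3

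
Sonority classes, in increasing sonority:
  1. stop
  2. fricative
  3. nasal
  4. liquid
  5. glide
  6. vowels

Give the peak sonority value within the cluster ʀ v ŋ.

/ʀ/: liquid = 4.
/v/: fricative = 2.
/ŋ/: nasal = 3.
The maximum is 4.

4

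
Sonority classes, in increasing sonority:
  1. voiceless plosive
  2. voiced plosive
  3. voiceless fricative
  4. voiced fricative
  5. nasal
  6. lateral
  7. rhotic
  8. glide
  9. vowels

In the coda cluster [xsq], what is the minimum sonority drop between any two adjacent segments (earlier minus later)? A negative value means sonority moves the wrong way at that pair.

0

/x/ is a voiceless fricative (sonority 3).
/s/ is a voiceless fricative (sonority 3).
/q/ is a voiceless plosive (sonority 1).
/x/→/s/: change +0.
/s/→/q/: change +2.
Minimum = 0.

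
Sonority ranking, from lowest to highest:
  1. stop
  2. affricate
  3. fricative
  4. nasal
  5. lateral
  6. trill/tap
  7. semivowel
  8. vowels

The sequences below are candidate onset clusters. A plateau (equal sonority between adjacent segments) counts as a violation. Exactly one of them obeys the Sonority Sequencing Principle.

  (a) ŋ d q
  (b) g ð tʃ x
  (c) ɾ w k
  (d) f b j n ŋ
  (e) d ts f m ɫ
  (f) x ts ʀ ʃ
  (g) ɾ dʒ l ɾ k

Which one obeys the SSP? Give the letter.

(a) ŋ d q: profile 4-1-1 — violates.
(b) g ð tʃ x: profile 1-3-2-3 — violates.
(c) ɾ w k: profile 6-7-1 — violates.
(d) f b j n ŋ: profile 3-1-7-4-4 — violates.
(e) d ts f m ɫ: profile 1-2-3-4-5 — obeys.
(f) x ts ʀ ʃ: profile 3-2-6-3 — violates.
(g) ɾ dʒ l ɾ k: profile 6-2-5-6-1 — violates.

e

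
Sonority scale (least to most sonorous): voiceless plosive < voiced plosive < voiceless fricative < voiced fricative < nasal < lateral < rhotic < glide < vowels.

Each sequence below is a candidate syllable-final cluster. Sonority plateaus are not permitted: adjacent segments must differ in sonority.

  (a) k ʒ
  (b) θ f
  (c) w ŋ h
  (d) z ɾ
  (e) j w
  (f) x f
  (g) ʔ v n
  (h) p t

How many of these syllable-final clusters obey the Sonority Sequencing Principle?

1

(a) 1-4 → violates
(b) 3-3 → violates
(c) 8-5-3 → obeys
(d) 4-7 → violates
(e) 8-8 → violates
(f) 3-3 → violates
(g) 1-4-5 → violates
(h) 1-1 → violates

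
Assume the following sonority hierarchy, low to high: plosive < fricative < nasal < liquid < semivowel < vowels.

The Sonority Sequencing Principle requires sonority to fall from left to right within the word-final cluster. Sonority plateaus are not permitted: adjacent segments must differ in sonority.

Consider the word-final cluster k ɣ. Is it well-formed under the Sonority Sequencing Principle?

no

/k/ — plosive, sonority 1.
/ɣ/ — fricative, sonority 2.
The profile is 1-2. Between /k/ (1) and /ɣ/ (2) sonority does not fall, so the cluster violates the SSP.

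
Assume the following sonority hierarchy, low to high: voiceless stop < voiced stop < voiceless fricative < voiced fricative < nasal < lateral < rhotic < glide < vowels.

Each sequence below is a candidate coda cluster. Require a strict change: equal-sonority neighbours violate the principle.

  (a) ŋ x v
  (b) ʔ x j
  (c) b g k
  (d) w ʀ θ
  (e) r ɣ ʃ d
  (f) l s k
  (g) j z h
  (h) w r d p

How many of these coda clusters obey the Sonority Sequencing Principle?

5

(a) 5-3-4 → violates
(b) 1-3-8 → violates
(c) 2-2-1 → violates
(d) 8-7-3 → obeys
(e) 7-4-3-2 → obeys
(f) 6-3-1 → obeys
(g) 8-4-3 → obeys
(h) 8-7-2-1 → obeys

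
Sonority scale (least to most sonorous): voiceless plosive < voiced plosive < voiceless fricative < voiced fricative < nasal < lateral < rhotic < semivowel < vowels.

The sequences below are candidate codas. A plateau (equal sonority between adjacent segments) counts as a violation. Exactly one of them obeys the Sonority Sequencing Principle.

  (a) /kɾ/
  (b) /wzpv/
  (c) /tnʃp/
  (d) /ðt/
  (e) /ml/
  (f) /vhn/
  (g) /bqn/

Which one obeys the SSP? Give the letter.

d

(a) sonority 1-7: ill-formed.
(b) sonority 8-4-1-4: ill-formed.
(c) sonority 1-5-3-1: ill-formed.
(d) sonority 4-1: well-formed.
(e) sonority 5-6: ill-formed.
(f) sonority 4-3-5: ill-formed.
(g) sonority 2-1-5: ill-formed.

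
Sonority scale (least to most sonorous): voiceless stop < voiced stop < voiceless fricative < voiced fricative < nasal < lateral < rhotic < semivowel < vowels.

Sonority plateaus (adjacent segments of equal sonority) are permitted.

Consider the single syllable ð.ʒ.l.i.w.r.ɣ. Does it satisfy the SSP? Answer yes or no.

yes

Onset: /ð/ is a voiced fricative (sonority 4), /ʒ/ is a voiced fricative (sonority 4), /l/ is a lateral (sonority 6); then the nucleus /i/ (sonority 9).
Onset profile 4-4-6-9 — rises to the nucleus.
Coda: /w/ is a semivowel (sonority 8), /r/ is a rhotic (sonority 7), /ɣ/ is a voiced fricative (sonority 4).
Coda profile 9-8-7-4 — falls from the nucleus.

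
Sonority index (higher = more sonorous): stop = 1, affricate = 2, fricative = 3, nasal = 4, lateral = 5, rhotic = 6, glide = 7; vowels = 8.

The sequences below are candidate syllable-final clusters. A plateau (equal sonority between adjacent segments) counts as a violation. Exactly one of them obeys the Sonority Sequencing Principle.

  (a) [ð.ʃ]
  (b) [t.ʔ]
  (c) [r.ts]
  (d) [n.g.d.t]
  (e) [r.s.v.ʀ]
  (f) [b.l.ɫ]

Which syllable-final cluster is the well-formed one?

c

(a) sonority 3-3: ill-formed.
(b) sonority 1-1: ill-formed.
(c) sonority 6-2: well-formed.
(d) sonority 4-1-1-1: ill-formed.
(e) sonority 6-3-3-6: ill-formed.
(f) sonority 1-5-5: ill-formed.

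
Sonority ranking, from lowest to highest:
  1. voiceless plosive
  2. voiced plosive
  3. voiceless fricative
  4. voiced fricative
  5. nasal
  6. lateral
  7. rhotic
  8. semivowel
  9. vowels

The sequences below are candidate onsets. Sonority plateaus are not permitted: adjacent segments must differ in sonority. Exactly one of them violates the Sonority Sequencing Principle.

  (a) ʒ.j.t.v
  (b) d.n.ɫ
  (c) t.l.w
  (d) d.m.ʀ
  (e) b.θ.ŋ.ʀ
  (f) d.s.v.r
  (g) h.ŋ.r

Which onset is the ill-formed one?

a

(a) sonority 4-8-1-4: ill-formed.
(b) sonority 2-5-6: well-formed.
(c) sonority 1-6-8: well-formed.
(d) sonority 2-5-7: well-formed.
(e) sonority 2-3-5-7: well-formed.
(f) sonority 2-3-4-7: well-formed.
(g) sonority 3-5-7: well-formed.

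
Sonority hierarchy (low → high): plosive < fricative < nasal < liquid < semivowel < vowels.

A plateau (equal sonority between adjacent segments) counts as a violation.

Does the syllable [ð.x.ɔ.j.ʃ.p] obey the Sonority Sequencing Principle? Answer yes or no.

Onset: /ð/ is a fricative (sonority 2), /x/ is a fricative (sonority 2); then the nucleus /ɔ/ (sonority 6).
Onset profile 2-2-6 — does not strictly rise throughout.
Coda: /j/ is a semivowel (sonority 5), /ʃ/ is a fricative (sonority 2), /p/ is a plosive (sonority 1).
Coda profile 6-5-2-1 — falls from the nucleus.

no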